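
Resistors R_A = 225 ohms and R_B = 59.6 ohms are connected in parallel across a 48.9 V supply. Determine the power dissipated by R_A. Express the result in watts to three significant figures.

10.6 W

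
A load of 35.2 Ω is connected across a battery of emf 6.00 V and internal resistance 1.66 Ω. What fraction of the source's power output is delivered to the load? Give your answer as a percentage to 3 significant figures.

95.5 %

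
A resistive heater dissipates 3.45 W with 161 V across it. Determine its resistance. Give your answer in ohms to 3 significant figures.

7510 Ω

The two known quantities fix the third via R = V² / P.
R = (161)² / 3.45 = 7513 Ω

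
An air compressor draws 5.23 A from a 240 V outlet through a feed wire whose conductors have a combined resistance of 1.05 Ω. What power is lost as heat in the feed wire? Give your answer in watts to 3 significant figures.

The feed wire is a series resistance carrying the load current; its dissipation is I²R_line.
The feed wire carries the full 5.23 A.
P_line = I² R_line = (5.230)² × 1.05 = 28.72 W

28.7 W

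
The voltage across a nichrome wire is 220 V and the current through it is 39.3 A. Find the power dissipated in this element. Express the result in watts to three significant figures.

8650 W

Since both terminal voltage and current are stated, P = V I gives the power in one step.
P = 220 V × 39.30 A = 8646 W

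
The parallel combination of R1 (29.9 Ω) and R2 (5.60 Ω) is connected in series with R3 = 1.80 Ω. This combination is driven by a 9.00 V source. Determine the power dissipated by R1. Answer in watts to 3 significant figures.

Combine R1 and R2 into their parallel equivalent first, reducing the network to two series resistors.
R_p = (29.9×5.60)/(29.9+5.60) = 4.717 Ω
R_total = R_p + 1.80 = 4.717 + 1.80 = 6.517 Ω
I = V / R_total = 9.00 / 6.517 = 1.381 A
Voltage across the parallel pair: V_p = I × R_p = 1.381 × 4.717 = 6.514 V
R1 sits across V_p; its power is V_p²/R.
P_R1 = (6.514)² / 29.9 = 1.419 W

1.42 W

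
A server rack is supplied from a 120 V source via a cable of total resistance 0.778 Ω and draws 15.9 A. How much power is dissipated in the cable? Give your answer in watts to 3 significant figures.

197 W

Line loss is just I²R for the cable — we know both I and R_line directly.
The cable carries the full 15.9 A.
P_line = I² R_line = (15.90)² × 0.778 = 196.7 W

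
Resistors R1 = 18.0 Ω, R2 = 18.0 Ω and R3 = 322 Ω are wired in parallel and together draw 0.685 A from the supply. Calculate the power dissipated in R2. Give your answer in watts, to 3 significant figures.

We need the common branch voltage; get it from I_total × R_eq, then P = V²/R for the branch.
1/R_eq = 1/18.0 + 1/18.0 + 1/322 ⇒ R_eq = 8.755 Ω
V = I_total × R_eq = 0.6850 × 8.755 = 5.997 V
P_R2 = V² / R2 = (5.997)² / 18.0 = 1.998 W

2.00 W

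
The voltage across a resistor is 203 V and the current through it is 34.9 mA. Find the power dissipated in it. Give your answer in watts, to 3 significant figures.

7.08 W

Since both terminal voltage and current are stated, P = V I gives the power in one step.
P = 203 V × 0.03490 A = 7.085 W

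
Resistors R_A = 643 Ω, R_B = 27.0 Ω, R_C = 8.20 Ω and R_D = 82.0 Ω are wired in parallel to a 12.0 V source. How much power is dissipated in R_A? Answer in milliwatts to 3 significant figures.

224 mW

R_A sits directly across the source, so P = V²/R with V = 12.0 V.
P_R_A = V² / R_A = (12.0)² / 643 Ω = 0.2240 W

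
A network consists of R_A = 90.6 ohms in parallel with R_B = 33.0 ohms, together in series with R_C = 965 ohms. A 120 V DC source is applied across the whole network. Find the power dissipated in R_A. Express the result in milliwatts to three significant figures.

Reduce the parallel combination to a single R_p; the circuit then becomes R_p in series with the remaining resistor.
R_p = (90.6×33.0)/(90.6+33.0) = 24.19 Ω
R_total = R_p + 965 = 24.19 + 965 = 989.2 Ω
I = V / R_total = 120 / 989.2 = 0.1213 A
Voltage across the parallel pair: V_p = I × R_p = 0.1213 × 24.19 = 2.934 V
R_A sits across V_p; its power is V_p²/R.
P_R_A = (2.934)² / 90.6 = 0.09504 W

95.0 mW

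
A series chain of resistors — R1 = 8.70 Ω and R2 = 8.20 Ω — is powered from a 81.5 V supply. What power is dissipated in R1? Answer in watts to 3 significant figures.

202 W

In a series string the same current flows through every resistor — find that current, then P = I²R for the one we want.
R_total = 8.70 + 8.20 = 16.90 Ω
I = V / R_total = 81.5 / 16.90 = 4.822 A
P_R1 = I² × R1 = (4.822)² × 8.70 = 202.3 W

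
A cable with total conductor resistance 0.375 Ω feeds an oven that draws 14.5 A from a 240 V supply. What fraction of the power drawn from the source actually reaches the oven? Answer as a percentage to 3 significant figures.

97.7 %

The cable carries the full 14.5 A.
P_line = I² R_line = (14.50)² × 0.375 = 78.84 W
P_source = V I = 240 × 14.50 = 3480 W; P_load = 3401 W
η = P_load / P_source = 3401 / 3480 = 0.9773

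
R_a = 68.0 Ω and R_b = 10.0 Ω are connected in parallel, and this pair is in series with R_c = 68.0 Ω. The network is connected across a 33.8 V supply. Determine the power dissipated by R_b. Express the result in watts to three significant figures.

1.48 W

Collapse the R_a‖R_b pair into one equivalent R_p; then R_p and R_c form a series string.
R_p = (68.0×10.0)/(68.0+10.0) = 8.718 Ω
R_total = R_p + 68.0 = 8.718 + 68.0 = 76.72 Ω
I = V / R_total = 33.8 / 76.72 = 0.4406 A
Voltage across the parallel pair: V_p = I × R_p = 0.4406 × 8.718 = 3.841 V
Use P = V²/R for R_b with V = V_p.
P_R_b = (3.841)² / 10.0 = 1.475 W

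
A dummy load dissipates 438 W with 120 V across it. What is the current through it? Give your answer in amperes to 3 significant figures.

3.65 A

Rearranging the power relation for the two known quantities gives I = P / V.
I = 438 / 120 = 3.650 A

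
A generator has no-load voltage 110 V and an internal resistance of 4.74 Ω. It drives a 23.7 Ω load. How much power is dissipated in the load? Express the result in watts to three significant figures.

355 W

Find the circuit current first, then P = I²R for the load (series elements share I).
I = ε / (r + R) = 110 / (4.74 + 23.7) = 3.868 A
P_load = I² R = (3.868)² × 23.7 = 354.5 W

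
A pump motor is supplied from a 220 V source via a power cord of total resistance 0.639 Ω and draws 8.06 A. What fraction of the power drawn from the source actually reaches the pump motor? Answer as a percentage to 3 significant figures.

The power cord carries the full 8.06 A.
P_line = I² R_line = (8.060)² × 0.639 = 41.51 W
P_source = V I = 220 × 8.060 = 1773 W; P_load = 1732 W
η = P_load / P_source = 1732 / 1773 = 0.9766

97.7 %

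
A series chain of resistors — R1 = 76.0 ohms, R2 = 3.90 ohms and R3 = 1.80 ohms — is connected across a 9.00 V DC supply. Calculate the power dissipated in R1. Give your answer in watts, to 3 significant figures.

Series elements share the same current, so find I first, then use P = I²R.
R_total = 76.0 + 3.90 + 1.80 = 81.70 Ω
I = V / R_total = 9.00 / 81.70 = 0.1102 A
P_R1 = I² × R1 = (0.1102)² × 76.0 = 0.9223 W

0.922 W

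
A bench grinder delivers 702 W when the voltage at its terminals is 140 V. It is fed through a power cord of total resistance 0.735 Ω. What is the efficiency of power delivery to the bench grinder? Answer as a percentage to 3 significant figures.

I = P / V = 702 / 140 = 5.014 A through the power cord.
P_line = I² R_line = (5.014)² × 0.735 = 18.48 W
P_source = P_load + P_line = 702.0 + 18.48 = 720.5 W
η = P_load / P_source = 702.0 / 720.5 = 0.9744

97.4 %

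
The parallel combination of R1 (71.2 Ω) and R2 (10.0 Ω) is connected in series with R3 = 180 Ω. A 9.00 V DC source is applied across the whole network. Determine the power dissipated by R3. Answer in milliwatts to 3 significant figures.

Reduce the parallel combination to a single R_p; the circuit then becomes R_p in series with the remaining resistor.
R_p = (71.2×10.0)/(71.2+10.0) = 8.768 Ω
R_total = R_p + 180 = 8.768 + 180 = 188.8 Ω
I = V / R_total = 9.00 / 188.8 = 0.04768 A
R3 carries the full series current, so P = I²R.
P_R3 = (0.04768)² × 180 = 0.4092 W

409 mW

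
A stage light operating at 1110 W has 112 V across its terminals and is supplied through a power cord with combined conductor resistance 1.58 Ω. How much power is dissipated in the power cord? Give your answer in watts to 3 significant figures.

155 W

The power cord is a series resistance carrying the load current; its dissipation is I²R_line.
I = P / V = 1110 / 112 = 9.911 A through the power cord.
P_line = I² R_line = (9.911)² × 1.58 = 155.2 W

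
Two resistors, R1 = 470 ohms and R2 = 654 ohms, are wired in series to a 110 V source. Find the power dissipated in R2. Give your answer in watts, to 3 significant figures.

6.26 W

Series elements share the same current, so find I first, then use P = I²R.
R_total = 470 + 654 = 1124 Ω
I = V / R_total = 110 / 1124 = 0.09786 A
P_R2 = I² × R2 = (0.09786)² × 654 = 6.264 W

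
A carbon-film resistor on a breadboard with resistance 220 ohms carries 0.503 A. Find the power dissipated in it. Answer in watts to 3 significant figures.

55.7 W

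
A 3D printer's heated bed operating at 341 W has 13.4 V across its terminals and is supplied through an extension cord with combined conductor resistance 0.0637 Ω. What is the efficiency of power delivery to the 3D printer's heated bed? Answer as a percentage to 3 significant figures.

I = P / V = 341 / 13.4 = 25.45 A through the extension cord.
P_line = I² R_line = (25.45)² × 0.0637 = 41.25 W
P_source = P_load + P_line = 341.0 + 41.25 = 382.3 W
η = P_load / P_source = 341.0 / 382.3 = 0.8921

89.2 %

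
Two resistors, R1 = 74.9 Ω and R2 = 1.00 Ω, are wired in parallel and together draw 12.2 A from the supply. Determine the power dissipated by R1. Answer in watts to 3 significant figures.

The branches share the same voltage, but only the total current is given — find V from the equivalent resistance first.
1/R_eq = 1/74.9 + 1/1.00 ⇒ R_eq = 0.9868 Ω
V = I_total × R_eq = 12.20 × 0.9868 = 12.04 V
P_R1 = V² / R1 = (12.04)² / 74.9 = 1.935 W

1.94 W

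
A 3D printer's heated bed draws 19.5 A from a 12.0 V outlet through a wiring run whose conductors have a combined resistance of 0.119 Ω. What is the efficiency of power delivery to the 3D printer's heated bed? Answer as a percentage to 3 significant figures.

The wiring run carries the full 19.5 A.
P_line = I² R_line = (19.50)² × 0.119 = 45.25 W
P_source = V I = 12.0 × 19.50 = 234.0 W; P_load = 188.8 W
η = P_load / P_source = 188.8 / 234.0 = 0.8066

80.7 %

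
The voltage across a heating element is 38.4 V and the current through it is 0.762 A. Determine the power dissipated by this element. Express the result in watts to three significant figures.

V and I are known directly — P = V I, no intermediate step needed.
P = 38.4 V × 0.7620 A = 29.26 W

29.3 W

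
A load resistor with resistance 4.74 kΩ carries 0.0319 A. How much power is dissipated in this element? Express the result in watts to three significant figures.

The current through and the resistance of the element are both given; use P = I²R.
P = (0.03190 A)² × 4740 Ω = 4.823 W

4.82 W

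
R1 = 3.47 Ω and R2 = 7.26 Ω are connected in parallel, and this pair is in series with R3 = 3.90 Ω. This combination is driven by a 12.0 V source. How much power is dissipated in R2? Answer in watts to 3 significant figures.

Reduce the parallel combination to a single R_p; the circuit then becomes R_p in series with the remaining resistor.
R_p = (3.47×7.26)/(3.47+7.26) = 2.348 Ω
R_total = R_p + 3.90 = 2.348 + 3.90 = 6.248 Ω
I = V / R_total = 12.0 / 6.248 = 1.921 A
Voltage across the parallel pair: V_p = I × R_p = 1.921 × 2.348 = 4.509 V
R2 sits across V_p; its power is V_p²/R.
P_R2 = (4.509)² / 7.26 = 2.801 W

2.80 W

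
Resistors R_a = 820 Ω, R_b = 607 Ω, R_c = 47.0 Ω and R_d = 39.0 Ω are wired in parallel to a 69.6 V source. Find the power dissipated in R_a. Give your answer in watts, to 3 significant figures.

5.91 W

Every branch has 69.6 V across it, so for R_a the power is simply V²/R.
P_R_a = V² / R_a = (69.6)² / 820 Ω = 5.908 W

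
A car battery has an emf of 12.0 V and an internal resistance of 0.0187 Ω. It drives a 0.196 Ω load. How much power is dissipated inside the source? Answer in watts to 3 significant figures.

58.4 W

r is in series with the load, so it carries the full circuit current — the loss in it is I²r.
I = ε / (r + R) = 12.0 / (0.0187 + 0.196) = 55.89 A
P_int = I² r = (55.89)² × 0.0187 = 58.42 W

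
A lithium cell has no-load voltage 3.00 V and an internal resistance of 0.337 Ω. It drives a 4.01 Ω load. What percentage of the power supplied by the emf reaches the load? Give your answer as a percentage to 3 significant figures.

The source delivers εI, of which I²R reaches the load and I²r is lost; since I is common, η = R/(R+r).
η = R / (R + r) = 4.01 / (4.01 + 0.337) = 0.9225

92.2 %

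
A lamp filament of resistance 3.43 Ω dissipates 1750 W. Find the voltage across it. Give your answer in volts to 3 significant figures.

Rearranging the power relation for the two known quantities gives V = √(P R).
V = √(1750 × 3.43) = 77.48 V

77.5 V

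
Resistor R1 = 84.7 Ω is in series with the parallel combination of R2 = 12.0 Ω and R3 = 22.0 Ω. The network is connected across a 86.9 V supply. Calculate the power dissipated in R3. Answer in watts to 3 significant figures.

2.42 W

Collapse R2‖R3 to a single equivalent, reducing the network to two series elements.
R_p = (12.0×22.0)/(12.0+22.0) = 7.765 Ω
R_total = 84.7 + 7.765 = 92.46 Ω
I = V / R_total = 86.9 / 92.46 = 0.9398 A
Voltage across the parallel pair: V_p = I × R_p = 0.9398 × 7.765 = 7.297 V
R3 is across V_p, so use P = V²/R for that branch.
P_R3 = (7.297)² / 22.0 = 2.421 W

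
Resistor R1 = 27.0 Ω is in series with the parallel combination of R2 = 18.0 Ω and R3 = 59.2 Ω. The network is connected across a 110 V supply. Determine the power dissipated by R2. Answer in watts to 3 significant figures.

Replace R2 and R3 with their parallel equivalent so the circuit becomes R1 in series with R_p.
R_p = (18.0×59.2)/(18.0+59.2) = 13.80 Ω
R_total = 27.0 + 13.80 = 40.80 Ω
I = V / R_total = 110 / 40.80 = 2.696 A
Voltage across the parallel pair: V_p = I × R_p = 2.696 × 13.80 = 37.21 V
R2 is across V_p, so use P = V²/R for that branch.
P_R2 = (37.21)² / 18.0 = 76.93 W

76.9 W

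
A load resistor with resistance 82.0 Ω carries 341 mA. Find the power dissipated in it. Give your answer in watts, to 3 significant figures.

Current and resistance are given, so P = I²R is the direct form.
P = (0.3410 A)² × 82.0 Ω = 9.535 W

9.54 W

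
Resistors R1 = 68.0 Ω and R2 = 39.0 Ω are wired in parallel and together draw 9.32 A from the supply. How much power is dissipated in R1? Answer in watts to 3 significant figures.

We need the common branch voltage; get it from I_total × R_eq, then P = V²/R for the branch.
1/R_eq = 1/68.0 + 1/39.0 ⇒ R_eq = 24.79 Ω
V = I_total × R_eq = 9.320 × 24.79 = 231.0 V
P_R1 = V² / R1 = (231.0)² / 68.0 = 784.7 W

785 W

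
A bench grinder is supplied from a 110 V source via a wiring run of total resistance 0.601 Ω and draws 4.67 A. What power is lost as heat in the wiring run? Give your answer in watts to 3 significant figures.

13.1 W

The wiring run is a series resistance carrying the load current; its dissipation is I²R_line.
The wiring run carries the full 4.67 A.
P_line = I² R_line = (4.670)² × 0.601 = 13.11 W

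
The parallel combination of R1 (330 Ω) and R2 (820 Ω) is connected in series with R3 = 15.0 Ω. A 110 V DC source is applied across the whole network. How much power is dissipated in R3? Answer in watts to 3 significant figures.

2.90 W

Collapse the R1‖R2 pair into one equivalent R_p; then R_p and R3 form a series string.
R_p = (330×820)/(330+820) = 235.3 Ω
R_total = R_p + 15.0 = 235.3 + 15.0 = 250.3 Ω
I = V / R_total = 110 / 250.3 = 0.4395 A
R3 carries the full series current, so P = I²R.
P_R3 = (0.4395)² × 15.0 = 2.897 W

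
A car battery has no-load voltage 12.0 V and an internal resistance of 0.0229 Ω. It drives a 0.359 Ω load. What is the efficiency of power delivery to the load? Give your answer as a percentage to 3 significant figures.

94.0 %

Both r and R carry the same current, so the power split is just the resistance split: η = R/(R+r).
η = R / (R + r) = 0.359 / (0.359 + 0.0229) = 0.9400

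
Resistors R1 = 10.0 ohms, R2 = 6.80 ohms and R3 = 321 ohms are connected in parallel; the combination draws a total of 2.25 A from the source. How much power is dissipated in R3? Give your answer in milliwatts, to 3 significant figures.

252 mW

Only the total current is stated, so first find the parallel equivalent to get the voltage across the combination.
1/R_eq = 1/10.0 + 1/6.80 + 1/321 ⇒ R_eq = 3.997 Ω
V = I_total × R_eq = 2.250 × 3.997 = 8.994 V
P_R3 = V² / R3 = (8.994)² / 321 = 0.2520 W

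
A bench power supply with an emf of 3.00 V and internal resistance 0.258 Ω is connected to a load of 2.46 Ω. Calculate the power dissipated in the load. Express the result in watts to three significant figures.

3.00 W

Load and internal resistance form a series loop — compute the loop current, then the load power via I²R.
I = ε / (r + R) = 3.00 / (0.258 + 2.46) = 1.104 A
P_load = I² R = (1.104)² × 2.46 = 2.997 W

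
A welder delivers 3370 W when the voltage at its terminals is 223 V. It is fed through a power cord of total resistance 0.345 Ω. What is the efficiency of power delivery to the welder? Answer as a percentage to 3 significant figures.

97.7 %

I = P / V = 3370 / 223 = 15.11 A through the power cord.
P_line = I² R_line = (15.11)² × 0.345 = 78.79 W
P_source = P_load + P_line = 3370 + 78.79 = 3449 W
η = P_load / P_source = 3370 / 3449 = 0.9772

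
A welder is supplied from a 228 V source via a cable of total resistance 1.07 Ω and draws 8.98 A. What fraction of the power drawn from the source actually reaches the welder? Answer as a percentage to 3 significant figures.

The cable carries the full 8.98 A.
P_line = I² R_line = (8.980)² × 1.07 = 86.29 W
P_source = V I = 228 × 8.980 = 2047 W; P_load = 1961 W
η = P_load / P_source = 1961 / 2047 = 0.9579

95.8 %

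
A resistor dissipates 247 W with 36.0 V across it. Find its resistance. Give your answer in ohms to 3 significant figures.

Inverting the appropriate power form: R = V² / P.
R = (36.0)² / 247 = 5.247 Ω

5.25 Ω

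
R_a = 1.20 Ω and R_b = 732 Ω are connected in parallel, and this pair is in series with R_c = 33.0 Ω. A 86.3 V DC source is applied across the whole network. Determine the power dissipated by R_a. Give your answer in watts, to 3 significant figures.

First find R_p for the parallel pair, then treat R_p + R_c as a series loop.
R_p = (1.20×732)/(1.20+732) = 1.198 Ω
R_total = R_p + 33.0 = 1.198 + 33.0 = 34.20 Ω
I = V / R_total = 86.3 / 34.20 = 2.524 A
Voltage across the parallel pair: V_p = I × R_p = 2.524 × 1.198 = 3.023 V
Use P = V²/R for R_a with V = V_p.
P_R_a = (3.023)² / 1.20 = 7.617 W

7.62 W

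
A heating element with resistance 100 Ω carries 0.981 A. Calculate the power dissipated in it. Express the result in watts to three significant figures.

96.2 W

Knowing I and R, the power is just I²R — no need to find V first.
P = (0.9810 A)² × 100 Ω = 96.24 W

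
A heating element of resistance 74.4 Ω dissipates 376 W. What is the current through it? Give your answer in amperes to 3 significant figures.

2.25 A

Rearranging the power relation for the two known quantities gives I = √(P / R).
I = √(376 / 74.4) = 2.248 A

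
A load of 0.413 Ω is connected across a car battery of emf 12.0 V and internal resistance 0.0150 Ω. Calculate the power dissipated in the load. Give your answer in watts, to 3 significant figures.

Find the circuit current first, then P = I²R for the load (series elements share I).
I = ε / (r + R) = 12.0 / (0.0150 + 0.413) = 28.04 A
P_load = I² R = (28.04)² × 0.413 = 324.7 W

325 W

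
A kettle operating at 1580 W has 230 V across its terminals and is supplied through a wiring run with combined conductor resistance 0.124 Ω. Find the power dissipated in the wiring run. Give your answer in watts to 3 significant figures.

5.85 W

The wiring run and load are in series, so the same current flows in both; the loss is I²R_line.
I = P / V = 1580 / 230 = 6.870 A through the wiring run.
P_line = I² R_line = (6.870)² × 0.124 = 5.852 W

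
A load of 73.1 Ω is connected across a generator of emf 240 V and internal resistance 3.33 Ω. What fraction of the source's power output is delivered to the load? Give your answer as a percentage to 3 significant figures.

95.6 %

Efficiency is P_load / P_total. With a series r and R sharing the same I, P = I²R for each, so η = R/(R+r).
η = R / (R + r) = 73.1 / (73.1 + 3.33) = 0.9564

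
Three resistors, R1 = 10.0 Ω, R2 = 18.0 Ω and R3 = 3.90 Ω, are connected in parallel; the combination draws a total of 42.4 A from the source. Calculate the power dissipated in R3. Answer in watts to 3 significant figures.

Only the total current is stated, so first find the parallel equivalent to get the voltage across the combination.
1/R_eq = 1/10.0 + 1/18.0 + 1/3.90 ⇒ R_eq = 2.427 Ω
V = I_total × R_eq = 42.40 × 2.427 = 102.9 V
P_R3 = V² / R3 = (102.9)² / 3.90 = 2716 W

2720 W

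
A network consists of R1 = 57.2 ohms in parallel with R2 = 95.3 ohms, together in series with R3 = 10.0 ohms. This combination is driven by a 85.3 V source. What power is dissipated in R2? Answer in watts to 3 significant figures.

46.6 W

Reduce the parallel combination to a single R_p; the circuit then becomes R_p in series with the remaining resistor.
R_p = (57.2×95.3)/(57.2+95.3) = 35.75 Ω
R_total = R_p + 10.0 = 35.75 + 10.0 = 45.75 Ω
I = V / R_total = 85.3 / 45.75 = 1.865 A
Voltage across the parallel pair: V_p = I × R_p = 1.865 × 35.75 = 66.65 V
Use P = V²/R for R2 with V = V_p.
P_R2 = (66.65)² / 95.3 = 46.62 W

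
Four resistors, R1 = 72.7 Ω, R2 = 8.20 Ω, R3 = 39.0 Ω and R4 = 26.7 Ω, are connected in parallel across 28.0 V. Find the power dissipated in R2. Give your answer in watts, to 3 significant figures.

95.6 W

Parallel branches share the same voltage; P = V²/R gives the branch power in one step.
P_R2 = V² / R2 = (28.0)² / 8.20 Ω = 95.61 W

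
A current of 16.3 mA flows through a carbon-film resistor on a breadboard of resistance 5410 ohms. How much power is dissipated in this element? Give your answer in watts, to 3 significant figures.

1.44 W

Current and resistance are given, so P = I²R is the direct form.
P = (0.01630 A)² × 5410 Ω = 1.437 W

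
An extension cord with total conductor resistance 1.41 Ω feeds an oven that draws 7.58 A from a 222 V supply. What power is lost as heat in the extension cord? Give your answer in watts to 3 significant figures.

81.0 W

The extension cord and load are in series, so the same current flows in both; the loss is I²R_line.
The extension cord carries the full 7.58 A.
P_line = I² R_line = (7.580)² × 1.41 = 81.01 W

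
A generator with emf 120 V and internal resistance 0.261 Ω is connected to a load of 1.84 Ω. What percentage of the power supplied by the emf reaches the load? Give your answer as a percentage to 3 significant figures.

87.6 %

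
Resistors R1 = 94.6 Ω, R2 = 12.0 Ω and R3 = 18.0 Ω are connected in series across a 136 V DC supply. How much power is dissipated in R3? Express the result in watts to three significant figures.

In a series string the same current flows through every resistor — find that current, then P = I²R for the one we want.
R_total = 94.6 + 12.0 + 18.0 = 124.6 Ω
I = V / R_total = 136 / 124.6 = 1.091 A
P_R3 = I² × R3 = (1.091)² × 18.0 = 21.44 W

21.4 W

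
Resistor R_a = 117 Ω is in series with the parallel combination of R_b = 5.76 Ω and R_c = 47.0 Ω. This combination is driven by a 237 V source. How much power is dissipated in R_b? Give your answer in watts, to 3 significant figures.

17.2 W

First combine the parallel branches into one equivalent R_p, then R_a + R_p is a series pair.
R_p = (5.76×47.0)/(5.76+47.0) = 5.131 Ω
R_total = 117 + 5.131 = 122.1 Ω
I = V / R_total = 237 / 122.1 = 1.941 A
Voltage across the parallel pair: V_p = I × R_p = 1.941 × 5.131 = 9.957 V
With V_p across R_b, its power is V_p²/R_b.
P_R_b = (9.957)² / 5.76 = 17.21 W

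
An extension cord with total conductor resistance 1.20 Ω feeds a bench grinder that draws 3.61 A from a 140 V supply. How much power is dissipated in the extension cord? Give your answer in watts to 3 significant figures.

15.6 W

The extension cord and load are in series, so the same current flows in both; the loss is I²R_line.
The extension cord carries the full 3.61 A.
P_line = I² R_line = (3.610)² × 1.20 = 15.64 W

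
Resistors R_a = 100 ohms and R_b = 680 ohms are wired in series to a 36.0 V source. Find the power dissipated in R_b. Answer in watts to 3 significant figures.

Series elements share the same current, so find I first, then use P = I²R.
R_total = 100 + 680 = 780.0 Ω
I = V / R_total = 36.0 / 780.0 = 0.04615 A
P_R_b = I² × R_b = (0.04615)² × 680 = 1.449 W

1.45 W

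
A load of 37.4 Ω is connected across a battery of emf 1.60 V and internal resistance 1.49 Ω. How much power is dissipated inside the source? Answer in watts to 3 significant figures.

0.00252 W

The source's internal resistance is just another series element carrying I; its dissipation is I²r.
I = ε / (r + R) = 1.60 / (1.49 + 37.4) = 0.04114 A
P_int = I² r = (0.04114)² × 1.49 = 0.002522 W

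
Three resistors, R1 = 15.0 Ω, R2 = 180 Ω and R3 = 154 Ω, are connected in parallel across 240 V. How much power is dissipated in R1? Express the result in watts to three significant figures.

3840 W

The supply voltage appears across each parallel branch — just use P = V²/R1.
P_R1 = V² / R1 = (240)² / 15.0 Ω = 3840 W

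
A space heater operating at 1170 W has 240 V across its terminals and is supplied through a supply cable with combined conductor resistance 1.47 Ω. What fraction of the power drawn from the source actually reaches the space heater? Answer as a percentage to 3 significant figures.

97.1 %

I = P / V = 1170 / 240 = 4.875 A through the supply cable.
P_line = I² R_line = (4.875)² × 1.47 = 34.94 W
P_source = P_load + P_line = 1170 + 34.94 = 1205 W
η = P_load / P_source = 1170 / 1205 = 0.9710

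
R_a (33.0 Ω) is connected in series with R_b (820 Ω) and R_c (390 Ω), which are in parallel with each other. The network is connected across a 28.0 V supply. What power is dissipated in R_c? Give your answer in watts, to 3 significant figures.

1.59 W

First combine the parallel branches into one equivalent R_p, then R_a + R_p is a series pair.
R_p = (820×390)/(820+390) = 264.3 Ω
R_total = 33.0 + 264.3 = 297.3 Ω
I = V / R_total = 28.0 / 297.3 = 0.09418 A
Voltage across the parallel pair: V_p = I × R_p = 0.09418 × 264.3 = 24.89 V
R_c sees V_p directly, so P = V_p² / R_c.
P_R_c = (24.89)² / 390 = 1.589 W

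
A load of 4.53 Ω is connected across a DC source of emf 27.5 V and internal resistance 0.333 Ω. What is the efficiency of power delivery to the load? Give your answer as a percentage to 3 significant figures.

The source delivers εI, of which I²R reaches the load and I²r is lost; since I is common, η = R/(R+r).
η = R / (R + r) = 4.53 / (4.53 + 0.333) = 0.9315

93.2 %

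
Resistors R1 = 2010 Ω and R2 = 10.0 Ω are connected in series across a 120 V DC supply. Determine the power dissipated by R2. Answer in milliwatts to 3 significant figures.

Series elements share the same current, so find I first, then use P = I²R.
R_total = 2010 + 10.0 = 2020 Ω
I = V / R_total = 120 / 2020 = 0.05941 A
P_R2 = I² × R2 = (0.05941)² × 10.0 = 0.03529 W

35.3 mW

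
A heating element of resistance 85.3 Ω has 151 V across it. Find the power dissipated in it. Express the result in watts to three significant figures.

We know the drop across the element and its resistance — P = V²/R, one step.
P = (151 V)² / 85.3 Ω = 267.3 W

267 W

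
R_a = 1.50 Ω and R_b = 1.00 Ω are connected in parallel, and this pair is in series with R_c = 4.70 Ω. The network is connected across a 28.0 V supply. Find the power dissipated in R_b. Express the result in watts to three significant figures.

10.0 W

First find R_p for the parallel pair, then treat R_p + R_c as a series loop.
R_p = (1.50×1.00)/(1.50+1.00) = 0.6000 Ω
R_total = R_p + 4.70 = 0.6000 + 4.70 = 5.300 Ω
I = V / R_total = 28.0 / 5.300 = 5.283 A
Voltage across the parallel pair: V_p = I × R_p = 5.283 × 0.6000 = 3.170 V
R_b sits across V_p; its power is V_p²/R.
P_R_b = (3.170)² / 1.00 = 10.05 W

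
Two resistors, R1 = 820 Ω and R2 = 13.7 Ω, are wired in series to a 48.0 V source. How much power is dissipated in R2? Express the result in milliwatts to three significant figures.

Since the resistors are in series they all carry the loop current I = V/R_total; the power in any one is I²R.
R_total = 820 + 13.7 = 833.7 Ω
I = V / R_total = 48.0 / 833.7 = 0.05757 A
P_R2 = I² × R2 = (0.05757)² × 13.7 = 0.04541 W

45.4 mW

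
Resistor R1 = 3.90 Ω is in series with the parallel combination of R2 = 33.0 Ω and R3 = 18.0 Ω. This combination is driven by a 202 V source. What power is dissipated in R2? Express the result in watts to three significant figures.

694 W

Replace R2 and R3 with their parallel equivalent so the circuit becomes R1 in series with R_p.
R_p = (33.0×18.0)/(33.0+18.0) = 11.65 Ω
R_total = 3.90 + 11.65 = 15.55 Ω
I = V / R_total = 202 / 15.55 = 12.99 A
Voltage across the parallel pair: V_p = I × R_p = 12.99 × 11.65 = 151.3 V
R2 is across V_p, so use P = V²/R for that branch.
P_R2 = (151.3)² / 33.0 = 693.9 W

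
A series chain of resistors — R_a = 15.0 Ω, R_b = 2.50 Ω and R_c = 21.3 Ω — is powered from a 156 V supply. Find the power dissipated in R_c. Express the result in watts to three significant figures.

The current is common to all series resistors; compute it, then apply P = I²R for the target.
R_total = 15.0 + 2.50 + 21.3 = 38.80 Ω
I = V / R_total = 156 / 38.80 = 4.021 A
P_R_c = I² × R_c = (4.021)² × 21.3 = 344.3 W

344 W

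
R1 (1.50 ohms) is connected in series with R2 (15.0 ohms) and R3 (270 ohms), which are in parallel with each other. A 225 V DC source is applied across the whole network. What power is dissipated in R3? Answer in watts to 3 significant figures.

153 W

First combine the parallel branches into one equivalent R_p, then R1 + R_p is a series pair.
R_p = (15.0×270)/(15.0+270) = 14.21 Ω
R_total = 1.50 + 14.21 = 15.71 Ω
I = V / R_total = 225 / 15.71 = 14.32 A
Voltage across the parallel pair: V_p = I × R_p = 14.32 × 14.21 = 203.5 V
With V_p across R3, its power is V_p²/R3.
P_R3 = (203.5)² / 270 = 153.4 W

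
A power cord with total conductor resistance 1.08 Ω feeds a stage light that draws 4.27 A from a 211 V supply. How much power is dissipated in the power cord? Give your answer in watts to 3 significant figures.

The power cord and load are in series, so the same current flows in both; the loss is I²R_line.
The power cord carries the full 4.27 A.
P_line = I² R_line = (4.270)² × 1.08 = 19.69 W

19.7 W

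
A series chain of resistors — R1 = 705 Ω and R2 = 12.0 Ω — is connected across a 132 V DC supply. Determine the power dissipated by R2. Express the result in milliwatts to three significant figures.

407 mW

The current is common to all series resistors; compute it, then apply P = I²R for the target.
R_total = 705 + 12.0 = 717.0 Ω
I = V / R_total = 132 / 717.0 = 0.1841 A
P_R2 = I² × R2 = (0.1841)² × 12.0 = 0.4067 W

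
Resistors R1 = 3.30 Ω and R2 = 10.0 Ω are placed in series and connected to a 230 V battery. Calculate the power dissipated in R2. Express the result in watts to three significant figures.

2990 W

Since the resistors are in series they all carry the loop current I = V/R_total; the power in any one is I²R.
R_total = 3.30 + 10.0 = 13.30 Ω
I = V / R_total = 230 / 13.30 = 17.29 A
P_R2 = I² × R2 = (17.29)² × 10.0 = 2991 W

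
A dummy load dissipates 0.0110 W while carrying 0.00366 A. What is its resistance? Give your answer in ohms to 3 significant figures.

Rearranging the power relation for the two known quantities gives R = P / I².
R = 0.0110 / (0.003660)² = 821.2 Ω

821 Ω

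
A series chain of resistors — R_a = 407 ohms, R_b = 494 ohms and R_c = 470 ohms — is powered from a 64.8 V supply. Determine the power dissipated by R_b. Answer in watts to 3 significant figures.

Since the resistors are in series they all carry the loop current I = V/R_total; the power in any one is I²R.
R_total = 407 + 494 + 470 = 1371 Ω
I = V / R_total = 64.8 / 1371 = 0.04726 A
P_R_b = I² × R_b = (0.04726)² × 494 = 1.104 W

1.10 W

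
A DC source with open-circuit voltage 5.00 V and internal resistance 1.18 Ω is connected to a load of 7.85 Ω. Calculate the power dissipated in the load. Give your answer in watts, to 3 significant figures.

The internal resistance and the load are in series, so the same I flows through both; get I from ε/(r+R), then I²R for the load.
I = ε / (r + R) = 5.00 / (1.18 + 7.85) = 0.5537 A
P_load = I² R = (0.5537)² × 7.85 = 2.407 W

2.41 W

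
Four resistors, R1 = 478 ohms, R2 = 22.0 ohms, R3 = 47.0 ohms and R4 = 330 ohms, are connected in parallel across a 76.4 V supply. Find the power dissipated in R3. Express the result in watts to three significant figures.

124 W

R3 sits directly across the source, so P = V²/R with V = 76.4 V.
P_R3 = V² / R3 = (76.4)² / 47.0 Ω = 124.2 W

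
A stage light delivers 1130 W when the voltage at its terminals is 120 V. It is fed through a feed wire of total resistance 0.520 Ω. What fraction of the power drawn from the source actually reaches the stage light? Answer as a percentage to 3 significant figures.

I = P / V = 1130 / 120 = 9.417 A through the feed wire.
P_line = I² R_line = (9.417)² × 0.520 = 46.11 W
P_source = P_load + P_line = 1130 + 46.11 = 1176 W
η = P_load / P_source = 1130 / 1176 = 0.9608

96.1 %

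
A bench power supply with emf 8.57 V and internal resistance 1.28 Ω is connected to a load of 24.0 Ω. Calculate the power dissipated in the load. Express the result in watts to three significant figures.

2.76 W

Find the circuit current first, then P = I²R for the load (series elements share I).
I = ε / (r + R) = 8.57 / (1.28 + 24.0) = 0.3390 A
P_load = I² R = (0.3390)² × 24.0 = 2.758 W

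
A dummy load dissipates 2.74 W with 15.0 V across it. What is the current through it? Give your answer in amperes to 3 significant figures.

0.183 A

From P = V I = I²R = V²/R, with the two given quantities we get I = P / V.
I = 2.74 / 15.0 = 0.1827 A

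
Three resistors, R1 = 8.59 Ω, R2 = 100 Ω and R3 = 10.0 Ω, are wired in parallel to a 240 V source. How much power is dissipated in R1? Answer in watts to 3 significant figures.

6710 W

R1 sits directly across the source, so P = V²/R with V = 240 V.
P_R1 = V² / R1 = (240)² / 8.59 Ω = 6705 W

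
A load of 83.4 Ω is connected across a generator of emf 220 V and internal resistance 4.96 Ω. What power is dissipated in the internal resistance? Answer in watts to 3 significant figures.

30.7 W

r is in series with the load, so it carries the full circuit current — the loss in it is I²r.
I = ε / (r + R) = 220 / (4.96 + 83.4) = 2.490 A
P_int = I² r = (2.490)² × 4.96 = 30.75 W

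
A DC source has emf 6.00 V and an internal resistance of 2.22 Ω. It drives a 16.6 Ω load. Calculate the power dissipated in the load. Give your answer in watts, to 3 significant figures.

1.69 W

Load and internal resistance form a series loop — compute the loop current, then the load power via I²R.
I = ε / (r + R) = 6.00 / (2.22 + 16.6) = 0.3188 A
P_load = I² R = (0.3188)² × 16.6 = 1.687 W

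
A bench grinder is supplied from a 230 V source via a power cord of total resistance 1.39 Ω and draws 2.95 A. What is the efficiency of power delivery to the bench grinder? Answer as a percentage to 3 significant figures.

The power cord carries the full 2.95 A.
P_line = I² R_line = (2.950)² × 1.39 = 12.10 W
P_source = V I = 230 × 2.950 = 678.5 W; P_load = 666.4 W
η = P_load / P_source = 666.4 / 678.5 = 0.9822

98.2 %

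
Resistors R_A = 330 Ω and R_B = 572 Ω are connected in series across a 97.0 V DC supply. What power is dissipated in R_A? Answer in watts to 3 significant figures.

Series elements share the same current, so find I first, then use P = I²R.
R_total = 330 + 572 = 902.0 Ω
I = V / R_total = 97.0 / 902.0 = 0.1075 A
P_R_A = I² × R_A = (0.1075)² × 330 = 3.816 W

3.82 W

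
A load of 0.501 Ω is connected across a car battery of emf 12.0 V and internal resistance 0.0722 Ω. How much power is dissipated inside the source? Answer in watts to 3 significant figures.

Internal loss is I²r, with I set by the total series resistance r+R.
I = ε / (r + R) = 12.0 / (0.0722 + 0.501) = 20.94 A
P_int = I² r = (20.94)² × 0.0722 = 31.64 W

31.6 W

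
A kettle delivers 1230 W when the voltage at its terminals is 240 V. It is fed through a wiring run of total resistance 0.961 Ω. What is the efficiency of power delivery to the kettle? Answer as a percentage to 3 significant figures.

I = P / V = 1230 / 240 = 5.125 A through the wiring run.
P_line = I² R_line = (5.125)² × 0.961 = 25.24 W
P_source = P_load + P_line = 1230 + 25.24 = 1255 W
η = P_load / P_source = 1230 / 1255 = 0.9799

98.0 %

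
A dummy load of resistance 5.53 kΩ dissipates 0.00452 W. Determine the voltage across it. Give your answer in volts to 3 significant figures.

5.00 V

Inverting the appropriate power form: V = √(P R).
V = √(0.00452 × 5530) = 5.000 V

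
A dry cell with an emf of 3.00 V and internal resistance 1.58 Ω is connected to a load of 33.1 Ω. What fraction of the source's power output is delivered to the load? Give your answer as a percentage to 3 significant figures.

Efficiency is P_load / P_total. With a series r and R sharing the same I, P = I²R for each, so η = R/(R+r).
η = R / (R + r) = 33.1 / (33.1 + 1.58) = 0.9544

95.4 %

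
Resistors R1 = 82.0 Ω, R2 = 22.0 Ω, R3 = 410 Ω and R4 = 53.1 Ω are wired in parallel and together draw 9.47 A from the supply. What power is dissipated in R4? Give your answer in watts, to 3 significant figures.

271 W

The branches share the same voltage, but only the total current is given — find V from the equivalent resistance first.
1/R_eq = 1/82.0 + 1/22.0 + 1/410 + 1/53.1 ⇒ R_eq = 12.67 Ω
V = I_total × R_eq = 9.470 × 12.67 = 120.0 V
P_R4 = V² / R4 = (120.0)² / 53.1 = 271.2 W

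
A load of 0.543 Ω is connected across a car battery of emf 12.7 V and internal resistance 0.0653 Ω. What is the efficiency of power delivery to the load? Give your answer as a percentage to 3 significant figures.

89.3 %

Both r and R carry the same current, so the power split is just the resistance split: η = R/(R+r).
η = R / (R + r) = 0.543 / (0.543 + 0.0653) = 0.8927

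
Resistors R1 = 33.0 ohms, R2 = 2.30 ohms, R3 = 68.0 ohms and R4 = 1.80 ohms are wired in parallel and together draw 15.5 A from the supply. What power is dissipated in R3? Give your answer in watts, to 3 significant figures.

Only the total current is stated, so first find the parallel equivalent to get the voltage across the combination.
1/R_eq = 1/33.0 + 1/2.30 + 1/68.0 + 1/1.80 ⇒ R_eq = 0.9659 Ω
V = I_total × R_eq = 15.50 × 0.9659 = 14.97 V
P_R3 = V² / R3 = (14.97)² / 68.0 = 3.296 W

3.30 W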